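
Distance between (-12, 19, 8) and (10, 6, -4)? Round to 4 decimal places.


d = sqrt((10--12)^2 + (6-19)^2 + (-4-8)^2) = 28.2312

28.2312


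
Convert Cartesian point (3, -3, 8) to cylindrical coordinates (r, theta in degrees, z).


r = sqrt(3^2 + (-3)^2) = 4.2426
theta = atan2(-3, 3) = 315 deg
z = 8

r = 4.2426, theta = 315 deg, z = 8


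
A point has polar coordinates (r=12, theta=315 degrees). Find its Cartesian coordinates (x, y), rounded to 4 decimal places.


x = 12 * cos(315) = 8.4853
y = 12 * sin(315) = -8.4853

(8.4853, -8.4853)


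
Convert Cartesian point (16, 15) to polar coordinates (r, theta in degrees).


r = sqrt(16^2 + 15^2) = 21.9317
theta = atan2(15, 16) = 43.1524 degrees

r = 21.9317, theta = 43.1524 degrees


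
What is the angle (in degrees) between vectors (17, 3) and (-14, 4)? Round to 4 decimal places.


dot = 17*-14 + 3*4 = -226
|u| = 17.2627, |v| = 14.5602
cos(angle) = -0.8992
angle = 154.0466 degrees

154.0466 degrees


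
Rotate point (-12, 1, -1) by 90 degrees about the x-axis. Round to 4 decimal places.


x' = -12
y' = 1*cos(90) - -1*sin(90) = 1
z' = 1*sin(90) + -1*cos(90) = 1

(-12, 1, 1)


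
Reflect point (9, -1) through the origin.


Reflection through origin: (x, y) -> (-x, -y)
(9, -1) -> (-9, 1)

(-9, 1)


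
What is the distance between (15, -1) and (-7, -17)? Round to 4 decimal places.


d = sqrt((-7-15)^2 + (-17--1)^2) = 27.2029

27.2029


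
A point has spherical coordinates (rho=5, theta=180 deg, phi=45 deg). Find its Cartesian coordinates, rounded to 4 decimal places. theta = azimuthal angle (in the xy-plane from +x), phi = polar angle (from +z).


x = 5 * sin(45) * cos(180) = -3.5355
y = 5 * sin(45) * sin(180) = 0
z = 5 * cos(45) = 3.5355

(-3.5355, 0, 3.5355)


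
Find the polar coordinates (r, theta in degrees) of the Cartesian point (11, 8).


r = sqrt(11^2 + 8^2) = 13.6015
theta = atan2(8, 11) = 36.0274 degrees

r = 13.6015, theta = 36.0274 degrees


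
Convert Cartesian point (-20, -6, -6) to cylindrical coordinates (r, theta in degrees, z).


r = sqrt((-20)^2 + (-6)^2) = 20.8806
theta = atan2(-6, -20) = 196.6992 deg
z = -6

r = 20.8806, theta = 196.6992 deg, z = -6


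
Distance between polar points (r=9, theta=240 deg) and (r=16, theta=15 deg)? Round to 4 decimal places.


d = sqrt(r1^2 + r2^2 - 2*r1*r2*cos(t2-t1))
d = sqrt(9^2 + 16^2 - 2*9*16*cos(15-240)) = 23.2518

23.2518


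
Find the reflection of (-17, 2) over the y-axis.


Reflection across y-axis: (x, y) -> (-x, y)
(-17, 2) -> (17, 2)

(17, 2)


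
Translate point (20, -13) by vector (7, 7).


Translation: (x+dx, y+dy) = (20+7, -13+7) = (27, -6)

(27, -6)


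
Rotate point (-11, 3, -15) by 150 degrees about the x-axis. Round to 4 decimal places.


x' = -11
y' = 3*cos(150) - -15*sin(150) = 4.9019
z' = 3*sin(150) + -15*cos(150) = 14.4904

(-11, 4.9019, 14.4904)


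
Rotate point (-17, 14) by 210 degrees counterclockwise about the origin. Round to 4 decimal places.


x' = -17*cos(210) - 14*sin(210) = 21.7224
y' = -17*sin(210) + 14*cos(210) = -3.6244

(21.7224, -3.6244)


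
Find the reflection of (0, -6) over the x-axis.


Reflection across x-axis: (x, y) -> (x, -y)
(0, -6) -> (0, 6)

(0, 6)


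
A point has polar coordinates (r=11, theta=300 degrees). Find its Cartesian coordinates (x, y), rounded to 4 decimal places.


x = 11 * cos(300) = 5.5
y = 11 * sin(300) = -9.5263

(5.5, -9.5263)


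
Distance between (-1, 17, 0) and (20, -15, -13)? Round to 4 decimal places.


d = sqrt((20--1)^2 + (-15-17)^2 + (-13-0)^2) = 40.4228

40.4228


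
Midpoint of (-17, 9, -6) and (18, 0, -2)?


Midpoint = ((-17+18)/2, (9+0)/2, (-6+-2)/2) = (0.5, 4.5, -4)

(0.5, 4.5, -4)


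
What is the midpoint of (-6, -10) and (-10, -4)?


Midpoint = ((-6+-10)/2, (-10+-4)/2) = (-8, -7)

(-8, -7)


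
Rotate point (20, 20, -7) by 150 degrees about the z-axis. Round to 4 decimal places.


x' = 20*cos(150) - 20*sin(150) = -27.3205
y' = 20*sin(150) + 20*cos(150) = -7.3205
z' = -7

(-27.3205, -7.3205, -7)


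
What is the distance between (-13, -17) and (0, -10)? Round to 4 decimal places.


d = sqrt((0--13)^2 + (-10--17)^2) = 14.7648

14.7648


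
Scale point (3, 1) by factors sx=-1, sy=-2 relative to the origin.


Scaling: (x*sx, y*sy) = (3*-1, 1*-2) = (-3, -2)

(-3, -2)


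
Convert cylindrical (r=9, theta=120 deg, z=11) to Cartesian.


x = 9 * cos(120) = -4.5
y = 9 * sin(120) = 7.7942
z = 11

(-4.5, 7.7942, 11)


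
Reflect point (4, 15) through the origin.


Reflection through origin: (x, y) -> (-x, -y)
(4, 15) -> (-4, -15)

(-4, -15)


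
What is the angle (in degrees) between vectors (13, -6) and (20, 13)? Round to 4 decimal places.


dot = 13*20 + -6*13 = 182
|u| = 14.3178, |v| = 23.8537
cos(angle) = 0.5329
angle = 57.799 degrees

57.799 degrees


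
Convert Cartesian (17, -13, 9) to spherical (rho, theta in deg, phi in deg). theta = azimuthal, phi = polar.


rho = sqrt(17^2 + (-13)^2 + 9^2) = 23.2164
theta = atan2(-13, 17) = 322.5946 deg
phi = acos(9/23.2164) = 67.1912 deg

rho = 23.2164, theta = 322.5946 deg, phi = 67.1912 deg


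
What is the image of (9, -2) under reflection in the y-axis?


Reflection across y-axis: (x, y) -> (-x, y)
(9, -2) -> (-9, -2)

(-9, -2)


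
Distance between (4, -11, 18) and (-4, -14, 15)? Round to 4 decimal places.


d = sqrt((-4-4)^2 + (-14--11)^2 + (15-18)^2) = 9.0554

9.0554


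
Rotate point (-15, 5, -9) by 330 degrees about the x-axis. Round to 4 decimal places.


x' = -15
y' = 5*cos(330) - -9*sin(330) = -0.1699
z' = 5*sin(330) + -9*cos(330) = -10.2942

(-15, -0.1699, -10.2942)


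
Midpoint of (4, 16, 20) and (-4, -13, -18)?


Midpoint = ((4+-4)/2, (16+-13)/2, (20+-18)/2) = (0, 1.5, 1)

(0, 1.5, 1)


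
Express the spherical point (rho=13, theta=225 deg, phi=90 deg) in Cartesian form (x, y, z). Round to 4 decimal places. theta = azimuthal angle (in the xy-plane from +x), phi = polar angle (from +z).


x = 13 * sin(90) * cos(225) = -9.1924
y = 13 * sin(90) * sin(225) = -9.1924
z = 13 * cos(90) = 0

(-9.1924, -9.1924, 0)


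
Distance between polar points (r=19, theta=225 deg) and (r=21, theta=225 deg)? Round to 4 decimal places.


d = sqrt(r1^2 + r2^2 - 2*r1*r2*cos(t2-t1))
d = sqrt(19^2 + 21^2 - 2*19*21*cos(225-225)) = 2

2


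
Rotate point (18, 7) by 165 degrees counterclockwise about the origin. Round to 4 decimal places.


x' = 18*cos(165) - 7*sin(165) = -19.1984
y' = 18*sin(165) + 7*cos(165) = -2.1027

(-19.1984, -2.1027)


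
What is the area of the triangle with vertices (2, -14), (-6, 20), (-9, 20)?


Area = |x1(y2-y3) + x2(y3-y1) + x3(y1-y2)| / 2
= |2*(20-20) + -6*(20--14) + -9*(-14-20)| / 2
= 51

51


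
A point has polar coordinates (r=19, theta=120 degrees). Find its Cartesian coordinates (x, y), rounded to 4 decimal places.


x = 19 * cos(120) = -9.5
y = 19 * sin(120) = 16.4545

(-9.5, 16.4545)


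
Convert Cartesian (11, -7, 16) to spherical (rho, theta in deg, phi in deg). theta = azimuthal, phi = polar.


rho = sqrt(11^2 + (-7)^2 + 16^2) = 20.6398
theta = atan2(-7, 11) = 327.5288 deg
phi = acos(16/20.6398) = 39.1766 deg

rho = 20.6398, theta = 327.5288 deg, phi = 39.1766 deg


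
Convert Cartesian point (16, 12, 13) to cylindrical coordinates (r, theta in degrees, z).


r = sqrt(16^2 + 12^2) = 20
theta = atan2(12, 16) = 36.8699 deg
z = 13

r = 20, theta = 36.8699 deg, z = 13


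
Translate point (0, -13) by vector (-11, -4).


Translation: (x+dx, y+dy) = (0+-11, -13+-4) = (-11, -17)

(-11, -17)


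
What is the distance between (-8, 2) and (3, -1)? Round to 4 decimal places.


d = sqrt((3--8)^2 + (-1-2)^2) = 11.4018

11.4018


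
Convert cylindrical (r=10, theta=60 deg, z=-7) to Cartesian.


x = 10 * cos(60) = 5
y = 10 * sin(60) = 8.6603
z = -7

(5, 8.6603, -7)


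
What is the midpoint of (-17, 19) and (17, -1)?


Midpoint = ((-17+17)/2, (19+-1)/2) = (0, 9)

(0, 9)


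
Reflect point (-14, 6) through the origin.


Reflection through origin: (x, y) -> (-x, -y)
(-14, 6) -> (14, -6)

(14, -6)


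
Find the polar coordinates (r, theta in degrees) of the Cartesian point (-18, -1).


r = sqrt((-18)^2 + (-1)^2) = 18.0278
theta = atan2(-1, -18) = 183.1798 degrees

r = 18.0278, theta = 183.1798 degrees


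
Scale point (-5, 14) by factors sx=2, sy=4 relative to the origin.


Scaling: (x*sx, y*sy) = (-5*2, 14*4) = (-10, 56)

(-10, 56)


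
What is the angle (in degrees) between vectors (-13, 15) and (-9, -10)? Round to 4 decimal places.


dot = -13*-9 + 15*-10 = -33
|u| = 19.8494, |v| = 13.4536
cos(angle) = -0.1236
angle = 97.0984 degrees

97.0984 degrees


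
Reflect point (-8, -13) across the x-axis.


Reflection across x-axis: (x, y) -> (x, -y)
(-8, -13) -> (-8, 13)

(-8, 13)


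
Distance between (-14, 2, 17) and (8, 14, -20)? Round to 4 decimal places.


d = sqrt((8--14)^2 + (14-2)^2 + (-20-17)^2) = 44.6878

44.6878


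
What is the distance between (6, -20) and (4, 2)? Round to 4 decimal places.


d = sqrt((4-6)^2 + (2--20)^2) = 22.0907

22.0907


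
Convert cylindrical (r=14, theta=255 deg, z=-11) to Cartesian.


x = 14 * cos(255) = -3.6235
y = 14 * sin(255) = -13.523
z = -11

(-3.6235, -13.523, -11)


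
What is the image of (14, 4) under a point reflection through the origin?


Reflection through origin: (x, y) -> (-x, -y)
(14, 4) -> (-14, -4)

(-14, -4)


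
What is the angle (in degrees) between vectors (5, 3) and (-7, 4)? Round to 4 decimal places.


dot = 5*-7 + 3*4 = -23
|u| = 5.831, |v| = 8.0623
cos(angle) = -0.4893
angle = 119.2914 degrees

119.2914 degrees


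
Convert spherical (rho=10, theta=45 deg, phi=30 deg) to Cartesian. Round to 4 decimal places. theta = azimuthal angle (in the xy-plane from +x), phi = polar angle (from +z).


x = 10 * sin(30) * cos(45) = 3.5355
y = 10 * sin(30) * sin(45) = 3.5355
z = 10 * cos(30) = 8.6603

(3.5355, 3.5355, 8.6603)


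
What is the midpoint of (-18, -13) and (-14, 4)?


Midpoint = ((-18+-14)/2, (-13+4)/2) = (-16, -4.5)

(-16, -4.5)


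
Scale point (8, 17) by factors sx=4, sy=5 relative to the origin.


Scaling: (x*sx, y*sy) = (8*4, 17*5) = (32, 85)

(32, 85)


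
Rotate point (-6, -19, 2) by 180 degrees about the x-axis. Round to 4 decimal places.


x' = -6
y' = -19*cos(180) - 2*sin(180) = 19
z' = -19*sin(180) + 2*cos(180) = -2

(-6, 19, -2)


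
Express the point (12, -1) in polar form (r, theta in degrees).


r = sqrt(12^2 + (-1)^2) = 12.0416
theta = atan2(-1, 12) = 355.2364 degrees

r = 12.0416, theta = 355.2364 degrees


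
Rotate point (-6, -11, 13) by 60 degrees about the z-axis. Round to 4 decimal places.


x' = -6*cos(60) - -11*sin(60) = 6.5263
y' = -6*sin(60) + -11*cos(60) = -10.6962
z' = 13

(6.5263, -10.6962, 13)


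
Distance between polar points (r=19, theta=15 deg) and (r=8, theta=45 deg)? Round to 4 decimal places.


d = sqrt(r1^2 + r2^2 - 2*r1*r2*cos(t2-t1))
d = sqrt(19^2 + 8^2 - 2*19*8*cos(45-15)) = 12.7172

12.7172


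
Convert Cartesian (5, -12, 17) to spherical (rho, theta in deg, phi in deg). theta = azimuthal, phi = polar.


rho = sqrt(5^2 + (-12)^2 + 17^2) = 21.4009
theta = atan2(-12, 5) = 292.6199 deg
phi = acos(17/21.4009) = 37.4054 deg

rho = 21.4009, theta = 292.6199 deg, phi = 37.4054 deg


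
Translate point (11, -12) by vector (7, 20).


Translation: (x+dx, y+dy) = (11+7, -12+20) = (18, 8)

(18, 8)


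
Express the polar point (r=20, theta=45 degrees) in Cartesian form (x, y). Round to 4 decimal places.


x = 20 * cos(45) = 14.1421
y = 20 * sin(45) = 14.1421

(14.1421, 14.1421)


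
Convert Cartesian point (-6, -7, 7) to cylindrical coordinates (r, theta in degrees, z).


r = sqrt((-6)^2 + (-7)^2) = 9.2195
theta = atan2(-7, -6) = 229.3987 deg
z = 7

r = 9.2195, theta = 229.3987 deg, z = 7


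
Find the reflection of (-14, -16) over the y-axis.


Reflection across y-axis: (x, y) -> (-x, y)
(-14, -16) -> (14, -16)

(14, -16)


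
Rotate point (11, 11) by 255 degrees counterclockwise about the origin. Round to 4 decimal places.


x' = 11*cos(255) - 11*sin(255) = 7.7782
y' = 11*sin(255) + 11*cos(255) = -13.4722

(7.7782, -13.4722)


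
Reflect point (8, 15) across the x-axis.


Reflection across x-axis: (x, y) -> (x, -y)
(8, 15) -> (8, -15)

(8, -15)


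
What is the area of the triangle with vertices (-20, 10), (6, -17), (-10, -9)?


Area = |x1(y2-y3) + x2(y3-y1) + x3(y1-y2)| / 2
= |-20*(-17--9) + 6*(-9-10) + -10*(10--17)| / 2
= 112

112


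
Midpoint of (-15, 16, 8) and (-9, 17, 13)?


Midpoint = ((-15+-9)/2, (16+17)/2, (8+13)/2) = (-12, 16.5, 10.5)

(-12, 16.5, 10.5)


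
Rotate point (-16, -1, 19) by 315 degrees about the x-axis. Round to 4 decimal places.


x' = -16
y' = -1*cos(315) - 19*sin(315) = 12.7279
z' = -1*sin(315) + 19*cos(315) = 14.1421

(-16, 12.7279, 14.1421)


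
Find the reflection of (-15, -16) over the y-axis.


Reflection across y-axis: (x, y) -> (-x, y)
(-15, -16) -> (15, -16)

(15, -16)


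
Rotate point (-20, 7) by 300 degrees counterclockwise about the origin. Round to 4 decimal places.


x' = -20*cos(300) - 7*sin(300) = -3.9378
y' = -20*sin(300) + 7*cos(300) = 20.8205

(-3.9378, 20.8205)


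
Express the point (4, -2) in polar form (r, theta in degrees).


r = sqrt(4^2 + (-2)^2) = 4.4721
theta = atan2(-2, 4) = 333.4349 degrees

r = 4.4721, theta = 333.4349 degrees


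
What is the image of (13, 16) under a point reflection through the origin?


Reflection through origin: (x, y) -> (-x, -y)
(13, 16) -> (-13, -16)

(-13, -16)


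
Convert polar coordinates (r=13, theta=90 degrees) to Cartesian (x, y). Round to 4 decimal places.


x = 13 * cos(90) = 0
y = 13 * sin(90) = 13

(0, 13)


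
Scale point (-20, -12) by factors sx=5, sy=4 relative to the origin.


Scaling: (x*sx, y*sy) = (-20*5, -12*4) = (-100, -48)

(-100, -48)


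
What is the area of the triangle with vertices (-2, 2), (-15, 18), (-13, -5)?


Area = |x1(y2-y3) + x2(y3-y1) + x3(y1-y2)| / 2
= |-2*(18--5) + -15*(-5-2) + -13*(2-18)| / 2
= 133.5

133.5


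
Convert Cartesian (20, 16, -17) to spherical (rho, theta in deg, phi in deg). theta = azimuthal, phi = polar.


rho = sqrt(20^2 + 16^2 + (-17)^2) = 30.7409
theta = atan2(16, 20) = 38.6598 deg
phi = acos(-17/30.7409) = 123.5738 deg

rho = 30.7409, theta = 38.6598 deg, phi = 123.5738 deg


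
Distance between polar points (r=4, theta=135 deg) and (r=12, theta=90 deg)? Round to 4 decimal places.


d = sqrt(r1^2 + r2^2 - 2*r1*r2*cos(t2-t1))
d = sqrt(4^2 + 12^2 - 2*4*12*cos(90-135)) = 9.5978

9.5978


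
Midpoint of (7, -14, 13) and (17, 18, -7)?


Midpoint = ((7+17)/2, (-14+18)/2, (13+-7)/2) = (12, 2, 3)

(12, 2, 3)


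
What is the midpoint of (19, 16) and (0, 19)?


Midpoint = ((19+0)/2, (16+19)/2) = (9.5, 17.5)

(9.5, 17.5)


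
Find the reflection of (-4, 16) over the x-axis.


Reflection across x-axis: (x, y) -> (x, -y)
(-4, 16) -> (-4, -16)

(-4, -16)


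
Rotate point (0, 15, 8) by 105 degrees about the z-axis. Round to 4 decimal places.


x' = 0*cos(105) - 15*sin(105) = -14.4889
y' = 0*sin(105) + 15*cos(105) = -3.8823
z' = 8

(-14.4889, -3.8823, 8)


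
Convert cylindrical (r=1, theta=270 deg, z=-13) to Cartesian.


x = 1 * cos(270) = 0
y = 1 * sin(270) = -1
z = -13

(0, -1, -13)


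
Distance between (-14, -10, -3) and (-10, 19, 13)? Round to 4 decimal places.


d = sqrt((-10--14)^2 + (19--10)^2 + (13--3)^2) = 33.3617

33.3617


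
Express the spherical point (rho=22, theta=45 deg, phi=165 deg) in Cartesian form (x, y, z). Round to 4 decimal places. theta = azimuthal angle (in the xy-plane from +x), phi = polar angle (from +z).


x = 22 * sin(165) * cos(45) = 4.0263
y = 22 * sin(165) * sin(45) = 4.0263
z = 22 * cos(165) = -21.2504

(4.0263, 4.0263, -21.2504)


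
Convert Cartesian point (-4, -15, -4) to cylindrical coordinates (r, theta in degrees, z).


r = sqrt((-4)^2 + (-15)^2) = 15.5242
theta = atan2(-15, -4) = 255.0686 deg
z = -4

r = 15.5242, theta = 255.0686 deg, z = -4


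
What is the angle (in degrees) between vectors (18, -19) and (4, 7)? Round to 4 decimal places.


dot = 18*4 + -19*7 = -61
|u| = 26.1725, |v| = 8.0623
cos(angle) = -0.2891
angle = 106.8033 degrees

106.8033 degrees


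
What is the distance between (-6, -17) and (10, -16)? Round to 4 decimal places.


d = sqrt((10--6)^2 + (-16--17)^2) = 16.0312

16.0312


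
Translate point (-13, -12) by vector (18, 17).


Translation: (x+dx, y+dy) = (-13+18, -12+17) = (5, 5)

(5, 5)


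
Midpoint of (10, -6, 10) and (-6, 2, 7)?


Midpoint = ((10+-6)/2, (-6+2)/2, (10+7)/2) = (2, -2, 8.5)

(2, -2, 8.5)


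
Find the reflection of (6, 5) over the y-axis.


Reflection across y-axis: (x, y) -> (-x, y)
(6, 5) -> (-6, 5)

(-6, 5)


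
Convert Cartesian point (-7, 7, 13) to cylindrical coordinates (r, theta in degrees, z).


r = sqrt((-7)^2 + 7^2) = 9.8995
theta = atan2(7, -7) = 135 deg
z = 13

r = 9.8995, theta = 135 deg, z = 13


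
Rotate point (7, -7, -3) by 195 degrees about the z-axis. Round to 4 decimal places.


x' = 7*cos(195) - -7*sin(195) = -8.5732
y' = 7*sin(195) + -7*cos(195) = 4.9497
z' = -3

(-8.5732, 4.9497, -3)


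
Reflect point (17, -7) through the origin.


Reflection through origin: (x, y) -> (-x, -y)
(17, -7) -> (-17, 7)

(-17, 7)


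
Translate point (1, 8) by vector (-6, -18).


Translation: (x+dx, y+dy) = (1+-6, 8+-18) = (-5, -10)

(-5, -10)


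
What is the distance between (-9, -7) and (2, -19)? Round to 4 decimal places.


d = sqrt((2--9)^2 + (-19--7)^2) = 16.2788

16.2788


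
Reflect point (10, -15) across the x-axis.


Reflection across x-axis: (x, y) -> (x, -y)
(10, -15) -> (10, 15)

(10, 15)


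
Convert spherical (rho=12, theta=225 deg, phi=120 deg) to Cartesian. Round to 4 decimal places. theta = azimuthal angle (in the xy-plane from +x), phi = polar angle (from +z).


x = 12 * sin(120) * cos(225) = -7.3485
y = 12 * sin(120) * sin(225) = -7.3485
z = 12 * cos(120) = -6

(-7.3485, -7.3485, -6)


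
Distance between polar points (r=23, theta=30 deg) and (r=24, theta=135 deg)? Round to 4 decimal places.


d = sqrt(r1^2 + r2^2 - 2*r1*r2*cos(t2-t1))
d = sqrt(23^2 + 24^2 - 2*23*24*cos(135-30)) = 37.2926

37.2926


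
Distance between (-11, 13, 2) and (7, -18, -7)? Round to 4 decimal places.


d = sqrt((7--11)^2 + (-18-13)^2 + (-7-2)^2) = 36.9594

36.9594


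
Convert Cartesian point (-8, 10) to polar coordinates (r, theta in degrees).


r = sqrt((-8)^2 + 10^2) = 12.8062
theta = atan2(10, -8) = 128.6598 degrees

r = 12.8062, theta = 128.6598 degrees


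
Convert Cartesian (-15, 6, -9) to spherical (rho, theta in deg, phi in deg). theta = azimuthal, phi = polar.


rho = sqrt((-15)^2 + 6^2 + (-9)^2) = 18.4932
theta = atan2(6, -15) = 158.1986 deg
phi = acos(-9/18.4932) = 119.1216 deg

rho = 18.4932, theta = 158.1986 deg, phi = 119.1216 deg


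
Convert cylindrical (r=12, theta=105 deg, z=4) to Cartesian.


x = 12 * cos(105) = -3.1058
y = 12 * sin(105) = 11.5911
z = 4

(-3.1058, 11.5911, 4)


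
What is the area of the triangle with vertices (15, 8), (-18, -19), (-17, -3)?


Area = |x1(y2-y3) + x2(y3-y1) + x3(y1-y2)| / 2
= |15*(-19--3) + -18*(-3-8) + -17*(8--19)| / 2
= 250.5

250.5


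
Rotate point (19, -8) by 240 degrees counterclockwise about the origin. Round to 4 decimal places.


x' = 19*cos(240) - -8*sin(240) = -16.4282
y' = 19*sin(240) + -8*cos(240) = -12.4545

(-16.4282, -12.4545)


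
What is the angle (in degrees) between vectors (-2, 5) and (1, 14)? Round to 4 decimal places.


dot = -2*1 + 5*14 = 68
|u| = 5.3852, |v| = 14.0357
cos(angle) = 0.8997
angle = 25.887 degrees

25.887 degrees


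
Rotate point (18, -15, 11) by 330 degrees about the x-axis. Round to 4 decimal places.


x' = 18
y' = -15*cos(330) - 11*sin(330) = -7.4904
z' = -15*sin(330) + 11*cos(330) = 17.0263

(18, -7.4904, 17.0263)


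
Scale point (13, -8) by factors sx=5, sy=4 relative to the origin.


Scaling: (x*sx, y*sy) = (13*5, -8*4) = (65, -32)

(65, -32)


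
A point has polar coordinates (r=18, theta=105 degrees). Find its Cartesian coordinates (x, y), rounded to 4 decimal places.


x = 18 * cos(105) = -4.6587
y = 18 * sin(105) = 17.3867

(-4.6587, 17.3867)


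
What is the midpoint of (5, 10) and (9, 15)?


Midpoint = ((5+9)/2, (10+15)/2) = (7, 12.5)

(7, 12.5)


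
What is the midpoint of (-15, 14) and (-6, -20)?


Midpoint = ((-15+-6)/2, (14+-20)/2) = (-10.5, -3)

(-10.5, -3)


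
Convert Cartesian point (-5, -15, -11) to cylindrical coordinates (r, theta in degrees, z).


r = sqrt((-5)^2 + (-15)^2) = 15.8114
theta = atan2(-15, -5) = 251.5651 deg
z = -11

r = 15.8114, theta = 251.5651 deg, z = -11


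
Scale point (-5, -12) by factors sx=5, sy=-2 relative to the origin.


Scaling: (x*sx, y*sy) = (-5*5, -12*-2) = (-25, 24)

(-25, 24)


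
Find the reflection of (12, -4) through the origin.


Reflection through origin: (x, y) -> (-x, -y)
(12, -4) -> (-12, 4)

(-12, 4)


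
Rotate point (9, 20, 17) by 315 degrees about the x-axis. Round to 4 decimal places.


x' = 9
y' = 20*cos(315) - 17*sin(315) = 26.163
z' = 20*sin(315) + 17*cos(315) = -2.1213

(9, 26.163, -2.1213)


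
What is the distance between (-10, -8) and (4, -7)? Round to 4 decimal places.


d = sqrt((4--10)^2 + (-7--8)^2) = 14.0357

14.0357


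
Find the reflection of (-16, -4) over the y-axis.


Reflection across y-axis: (x, y) -> (-x, y)
(-16, -4) -> (16, -4)

(16, -4)


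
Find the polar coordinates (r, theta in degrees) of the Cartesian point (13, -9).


r = sqrt(13^2 + (-9)^2) = 15.8114
theta = atan2(-9, 13) = 325.3048 degrees

r = 15.8114, theta = 325.3048 degrees


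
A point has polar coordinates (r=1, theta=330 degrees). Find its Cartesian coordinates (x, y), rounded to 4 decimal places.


x = 1 * cos(330) = 0.866
y = 1 * sin(330) = -0.5

(0.866, -0.5)


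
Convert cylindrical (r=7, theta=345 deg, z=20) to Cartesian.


x = 7 * cos(345) = 6.7615
y = 7 * sin(345) = -1.8117
z = 20

(6.7615, -1.8117, 20)


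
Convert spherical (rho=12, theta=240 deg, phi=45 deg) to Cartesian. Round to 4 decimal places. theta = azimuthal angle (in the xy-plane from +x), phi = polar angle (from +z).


x = 12 * sin(45) * cos(240) = -4.2426
y = 12 * sin(45) * sin(240) = -7.3485
z = 12 * cos(45) = 8.4853

(-4.2426, -7.3485, 8.4853)


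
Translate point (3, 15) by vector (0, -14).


Translation: (x+dx, y+dy) = (3+0, 15+-14) = (3, 1)

(3, 1)


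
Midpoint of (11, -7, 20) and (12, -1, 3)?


Midpoint = ((11+12)/2, (-7+-1)/2, (20+3)/2) = (11.5, -4, 11.5)

(11.5, -4, 11.5)


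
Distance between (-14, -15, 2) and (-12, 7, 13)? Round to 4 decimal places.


d = sqrt((-12--14)^2 + (7--15)^2 + (13-2)^2) = 24.6779

24.6779


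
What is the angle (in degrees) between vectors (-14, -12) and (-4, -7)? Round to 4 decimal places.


dot = -14*-4 + -12*-7 = 140
|u| = 18.4391, |v| = 8.0623
cos(angle) = 0.9417
angle = 19.6538 degrees

19.6538 degrees


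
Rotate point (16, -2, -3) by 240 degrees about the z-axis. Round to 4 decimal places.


x' = 16*cos(240) - -2*sin(240) = -9.7321
y' = 16*sin(240) + -2*cos(240) = -12.8564
z' = -3

(-9.7321, -12.8564, -3)


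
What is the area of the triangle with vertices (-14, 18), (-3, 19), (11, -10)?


Area = |x1(y2-y3) + x2(y3-y1) + x3(y1-y2)| / 2
= |-14*(19--10) + -3*(-10-18) + 11*(18-19)| / 2
= 166.5

166.5


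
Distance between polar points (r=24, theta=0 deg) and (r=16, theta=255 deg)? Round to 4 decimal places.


d = sqrt(r1^2 + r2^2 - 2*r1*r2*cos(t2-t1))
d = sqrt(24^2 + 16^2 - 2*24*16*cos(255-0)) = 32.1057

32.1057


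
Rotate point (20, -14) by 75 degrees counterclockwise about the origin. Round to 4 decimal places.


x' = 20*cos(75) - -14*sin(75) = 18.6993
y' = 20*sin(75) + -14*cos(75) = 15.695

(18.6993, 15.695)


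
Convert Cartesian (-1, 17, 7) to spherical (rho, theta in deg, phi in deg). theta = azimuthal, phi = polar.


rho = sqrt((-1)^2 + 17^2 + 7^2) = 18.412
theta = atan2(17, -1) = 93.3665 deg
phi = acos(7/18.412) = 67.6547 deg

rho = 18.412, theta = 93.3665 deg, phi = 67.6547 deg


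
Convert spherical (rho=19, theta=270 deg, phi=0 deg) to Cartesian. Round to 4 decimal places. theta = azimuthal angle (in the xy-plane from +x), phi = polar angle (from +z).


x = 19 * sin(0) * cos(270) = 0
y = 19 * sin(0) * sin(270) = 0
z = 19 * cos(0) = 19

(0, 0, 19)


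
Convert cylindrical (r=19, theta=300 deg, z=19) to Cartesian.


x = 19 * cos(300) = 9.5
y = 19 * sin(300) = -16.4545
z = 19

(9.5, -16.4545, 19)


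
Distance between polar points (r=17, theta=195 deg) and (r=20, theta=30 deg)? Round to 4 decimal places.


d = sqrt(r1^2 + r2^2 - 2*r1*r2*cos(t2-t1))
d = sqrt(17^2 + 20^2 - 2*17*20*cos(30-195)) = 36.6855

36.6855


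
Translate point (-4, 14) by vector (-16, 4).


Translation: (x+dx, y+dy) = (-4+-16, 14+4) = (-20, 18)

(-20, 18)


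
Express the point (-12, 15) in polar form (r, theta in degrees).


r = sqrt((-12)^2 + 15^2) = 19.2094
theta = atan2(15, -12) = 128.6598 degrees

r = 19.2094, theta = 128.6598 degrees


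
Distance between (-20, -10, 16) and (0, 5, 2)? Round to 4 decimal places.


d = sqrt((0--20)^2 + (5--10)^2 + (2-16)^2) = 28.6531

28.6531


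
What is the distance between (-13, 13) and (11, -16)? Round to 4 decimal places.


d = sqrt((11--13)^2 + (-16-13)^2) = 37.6431

37.6431


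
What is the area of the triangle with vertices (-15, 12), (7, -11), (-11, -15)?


Area = |x1(y2-y3) + x2(y3-y1) + x3(y1-y2)| / 2
= |-15*(-11--15) + 7*(-15-12) + -11*(12--11)| / 2
= 251

251


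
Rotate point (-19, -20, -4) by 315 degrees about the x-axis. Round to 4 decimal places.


x' = -19
y' = -20*cos(315) - -4*sin(315) = -16.9706
z' = -20*sin(315) + -4*cos(315) = 11.3137

(-19, -16.9706, 11.3137)


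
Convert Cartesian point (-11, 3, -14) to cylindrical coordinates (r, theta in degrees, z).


r = sqrt((-11)^2 + 3^2) = 11.4018
theta = atan2(3, -11) = 164.7449 deg
z = -14

r = 11.4018, theta = 164.7449 deg, z = -14


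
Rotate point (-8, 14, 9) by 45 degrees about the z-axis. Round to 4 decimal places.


x' = -8*cos(45) - 14*sin(45) = -15.5563
y' = -8*sin(45) + 14*cos(45) = 4.2426
z' = 9

(-15.5563, 4.2426, 9)


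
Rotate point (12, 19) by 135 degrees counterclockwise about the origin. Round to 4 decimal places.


x' = 12*cos(135) - 19*sin(135) = -21.9203
y' = 12*sin(135) + 19*cos(135) = -4.9497

(-21.9203, -4.9497)


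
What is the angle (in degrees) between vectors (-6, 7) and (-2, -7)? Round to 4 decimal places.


dot = -6*-2 + 7*-7 = -37
|u| = 9.2195, |v| = 7.2801
cos(angle) = -0.5513
angle = 123.4533 degrees

123.4533 degrees


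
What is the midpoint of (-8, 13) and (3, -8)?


Midpoint = ((-8+3)/2, (13+-8)/2) = (-2.5, 2.5)

(-2.5, 2.5)


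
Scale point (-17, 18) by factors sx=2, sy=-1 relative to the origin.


Scaling: (x*sx, y*sy) = (-17*2, 18*-1) = (-34, -18)

(-34, -18)


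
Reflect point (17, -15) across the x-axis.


Reflection across x-axis: (x, y) -> (x, -y)
(17, -15) -> (17, 15)

(17, 15)


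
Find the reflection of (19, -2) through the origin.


Reflection through origin: (x, y) -> (-x, -y)
(19, -2) -> (-19, 2)

(-19, 2)


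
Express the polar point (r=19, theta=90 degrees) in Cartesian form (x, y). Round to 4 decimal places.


x = 19 * cos(90) = 0
y = 19 * sin(90) = 19

(0, 19)


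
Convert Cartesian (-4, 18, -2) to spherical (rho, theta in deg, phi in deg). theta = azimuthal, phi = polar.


rho = sqrt((-4)^2 + 18^2 + (-2)^2) = 18.5472
theta = atan2(18, -4) = 102.5288 deg
phi = acos(-2/18.5472) = 96.1904 deg

rho = 18.5472, theta = 102.5288 deg, phi = 96.1904 deg


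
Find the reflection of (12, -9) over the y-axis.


Reflection across y-axis: (x, y) -> (-x, y)
(12, -9) -> (-12, -9)

(-12, -9)


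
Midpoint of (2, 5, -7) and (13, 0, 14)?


Midpoint = ((2+13)/2, (5+0)/2, (-7+14)/2) = (7.5, 2.5, 3.5)

(7.5, 2.5, 3.5)


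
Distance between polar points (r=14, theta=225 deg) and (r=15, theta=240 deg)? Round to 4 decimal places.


d = sqrt(r1^2 + r2^2 - 2*r1*r2*cos(t2-t1))
d = sqrt(14^2 + 15^2 - 2*14*15*cos(240-225)) = 3.9129

3.9129


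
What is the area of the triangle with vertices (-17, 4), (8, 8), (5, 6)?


Area = |x1(y2-y3) + x2(y3-y1) + x3(y1-y2)| / 2
= |-17*(8-6) + 8*(6-4) + 5*(4-8)| / 2
= 19

19


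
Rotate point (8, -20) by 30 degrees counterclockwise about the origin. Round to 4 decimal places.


x' = 8*cos(30) - -20*sin(30) = 16.9282
y' = 8*sin(30) + -20*cos(30) = -13.3205

(16.9282, -13.3205)


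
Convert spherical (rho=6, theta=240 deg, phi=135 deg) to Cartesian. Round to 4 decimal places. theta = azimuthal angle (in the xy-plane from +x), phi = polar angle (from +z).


x = 6 * sin(135) * cos(240) = -2.1213
y = 6 * sin(135) * sin(240) = -3.6742
z = 6 * cos(135) = -4.2426

(-2.1213, -3.6742, -4.2426)


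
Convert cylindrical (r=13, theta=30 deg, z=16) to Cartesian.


x = 13 * cos(30) = 11.2583
y = 13 * sin(30) = 6.5
z = 16

(11.2583, 6.5, 16)


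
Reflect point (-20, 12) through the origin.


Reflection through origin: (x, y) -> (-x, -y)
(-20, 12) -> (20, -12)

(20, -12)


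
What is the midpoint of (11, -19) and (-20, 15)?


Midpoint = ((11+-20)/2, (-19+15)/2) = (-4.5, -2)

(-4.5, -2)


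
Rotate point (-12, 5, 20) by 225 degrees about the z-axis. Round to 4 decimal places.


x' = -12*cos(225) - 5*sin(225) = 12.0208
y' = -12*sin(225) + 5*cos(225) = 4.9497
z' = 20

(12.0208, 4.9497, 20)


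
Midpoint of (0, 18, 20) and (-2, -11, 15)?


Midpoint = ((0+-2)/2, (18+-11)/2, (20+15)/2) = (-1, 3.5, 17.5)

(-1, 3.5, 17.5)


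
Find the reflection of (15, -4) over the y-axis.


Reflection across y-axis: (x, y) -> (-x, y)
(15, -4) -> (-15, -4)

(-15, -4)


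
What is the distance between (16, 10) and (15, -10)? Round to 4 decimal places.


d = sqrt((15-16)^2 + (-10-10)^2) = 20.025

20.025


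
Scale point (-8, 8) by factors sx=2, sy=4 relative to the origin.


Scaling: (x*sx, y*sy) = (-8*2, 8*4) = (-16, 32)

(-16, 32)


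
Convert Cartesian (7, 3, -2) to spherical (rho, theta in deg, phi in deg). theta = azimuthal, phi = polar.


rho = sqrt(7^2 + 3^2 + (-2)^2) = 7.874
theta = atan2(3, 7) = 23.1986 deg
phi = acos(-2/7.874) = 104.7144 deg

rho = 7.874, theta = 23.1986 deg, phi = 104.7144 deg


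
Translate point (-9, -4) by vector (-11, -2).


Translation: (x+dx, y+dy) = (-9+-11, -4+-2) = (-20, -6)

(-20, -6)


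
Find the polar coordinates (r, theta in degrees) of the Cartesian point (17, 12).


r = sqrt(17^2 + 12^2) = 20.8087
theta = atan2(12, 17) = 35.2176 degrees

r = 20.8087, theta = 35.2176 degrees


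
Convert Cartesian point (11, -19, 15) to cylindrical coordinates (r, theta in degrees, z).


r = sqrt(11^2 + (-19)^2) = 21.9545
theta = atan2(-19, 11) = 300.0686 deg
z = 15

r = 21.9545, theta = 300.0686 deg, z = 15


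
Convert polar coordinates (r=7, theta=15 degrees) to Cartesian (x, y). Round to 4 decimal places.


x = 7 * cos(15) = 6.7615
y = 7 * sin(15) = 1.8117

(6.7615, 1.8117)


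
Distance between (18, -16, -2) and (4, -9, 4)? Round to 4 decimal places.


d = sqrt((4-18)^2 + (-9--16)^2 + (4--2)^2) = 16.7631

16.7631


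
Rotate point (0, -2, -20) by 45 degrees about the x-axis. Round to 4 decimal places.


x' = 0
y' = -2*cos(45) - -20*sin(45) = 12.7279
z' = -2*sin(45) + -20*cos(45) = -15.5563

(0, 12.7279, -15.5563)


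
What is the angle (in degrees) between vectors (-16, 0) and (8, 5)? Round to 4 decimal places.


dot = -16*8 + 0*5 = -128
|u| = 16, |v| = 9.434
cos(angle) = -0.848
angle = 147.9946 degrees

147.9946 degrees


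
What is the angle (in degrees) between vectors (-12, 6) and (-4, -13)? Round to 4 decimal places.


dot = -12*-4 + 6*-13 = -30
|u| = 13.4164, |v| = 13.6015
cos(angle) = -0.1644
angle = 99.4623 degrees

99.4623 degrees


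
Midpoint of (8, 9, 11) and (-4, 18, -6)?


Midpoint = ((8+-4)/2, (9+18)/2, (11+-6)/2) = (2, 13.5, 2.5)

(2, 13.5, 2.5)


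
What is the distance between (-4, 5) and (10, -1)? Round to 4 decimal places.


d = sqrt((10--4)^2 + (-1-5)^2) = 15.2315

15.2315


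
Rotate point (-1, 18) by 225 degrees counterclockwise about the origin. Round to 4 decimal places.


x' = -1*cos(225) - 18*sin(225) = 13.435
y' = -1*sin(225) + 18*cos(225) = -12.0208

(13.435, -12.0208)


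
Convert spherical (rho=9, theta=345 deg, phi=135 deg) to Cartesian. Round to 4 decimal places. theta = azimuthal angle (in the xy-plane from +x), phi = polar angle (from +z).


x = 9 * sin(135) * cos(345) = 6.1471
y = 9 * sin(135) * sin(345) = -1.6471
z = 9 * cos(135) = -6.364

(6.1471, -1.6471, -6.364)


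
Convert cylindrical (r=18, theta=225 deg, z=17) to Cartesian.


x = 18 * cos(225) = -12.7279
y = 18 * sin(225) = -12.7279
z = 17

(-12.7279, -12.7279, 17)


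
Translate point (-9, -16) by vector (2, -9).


Translation: (x+dx, y+dy) = (-9+2, -16+-9) = (-7, -25)

(-7, -25)


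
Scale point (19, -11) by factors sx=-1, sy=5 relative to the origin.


Scaling: (x*sx, y*sy) = (19*-1, -11*5) = (-19, -55)

(-19, -55)


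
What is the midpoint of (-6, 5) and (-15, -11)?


Midpoint = ((-6+-15)/2, (5+-11)/2) = (-10.5, -3)

(-10.5, -3)


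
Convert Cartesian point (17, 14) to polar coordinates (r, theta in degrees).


r = sqrt(17^2 + 14^2) = 22.0227
theta = atan2(14, 17) = 39.4725 degrees

r = 22.0227, theta = 39.4725 degrees


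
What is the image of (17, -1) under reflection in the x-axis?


Reflection across x-axis: (x, y) -> (x, -y)
(17, -1) -> (17, 1)

(17, 1)


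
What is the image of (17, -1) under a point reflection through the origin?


Reflection through origin: (x, y) -> (-x, -y)
(17, -1) -> (-17, 1)

(-17, 1)


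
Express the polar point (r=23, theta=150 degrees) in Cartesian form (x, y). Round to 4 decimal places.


x = 23 * cos(150) = -19.9186
y = 23 * sin(150) = 11.5

(-19.9186, 11.5)


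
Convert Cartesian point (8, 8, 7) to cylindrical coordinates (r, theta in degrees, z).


r = sqrt(8^2 + 8^2) = 11.3137
theta = atan2(8, 8) = 45 deg
z = 7

r = 11.3137, theta = 45 deg, z = 7


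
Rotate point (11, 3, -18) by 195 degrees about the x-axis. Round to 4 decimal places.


x' = 11
y' = 3*cos(195) - -18*sin(195) = -7.5565
z' = 3*sin(195) + -18*cos(195) = 16.6102

(11, -7.5565, 16.6102)


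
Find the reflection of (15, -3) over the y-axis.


Reflection across y-axis: (x, y) -> (-x, y)
(15, -3) -> (-15, -3)

(-15, -3)


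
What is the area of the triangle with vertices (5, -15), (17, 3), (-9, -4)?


Area = |x1(y2-y3) + x2(y3-y1) + x3(y1-y2)| / 2
= |5*(3--4) + 17*(-4--15) + -9*(-15-3)| / 2
= 192

192


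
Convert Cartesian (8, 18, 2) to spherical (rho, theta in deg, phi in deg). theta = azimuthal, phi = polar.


rho = sqrt(8^2 + 18^2 + 2^2) = 19.799
theta = atan2(18, 8) = 66.0375 deg
phi = acos(2/19.799) = 84.2024 deg

rho = 19.799, theta = 66.0375 deg, phi = 84.2024 deg


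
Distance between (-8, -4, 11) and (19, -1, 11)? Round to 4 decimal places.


d = sqrt((19--8)^2 + (-1--4)^2 + (11-11)^2) = 27.1662

27.1662


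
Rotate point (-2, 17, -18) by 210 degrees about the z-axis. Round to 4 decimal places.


x' = -2*cos(210) - 17*sin(210) = 10.2321
y' = -2*sin(210) + 17*cos(210) = -13.7224
z' = -18

(10.2321, -13.7224, -18)


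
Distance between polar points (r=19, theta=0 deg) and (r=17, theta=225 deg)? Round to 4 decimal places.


d = sqrt(r1^2 + r2^2 - 2*r1*r2*cos(t2-t1))
d = sqrt(19^2 + 17^2 - 2*19*17*cos(225-0)) = 33.2685

33.2685


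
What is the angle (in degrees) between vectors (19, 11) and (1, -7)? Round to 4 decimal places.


dot = 19*1 + 11*-7 = -58
|u| = 21.9545, |v| = 7.0711
cos(angle) = -0.3736
angle = 111.9385 degrees

111.9385 degrees


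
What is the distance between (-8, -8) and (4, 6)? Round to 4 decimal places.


d = sqrt((4--8)^2 + (6--8)^2) = 18.4391

18.4391


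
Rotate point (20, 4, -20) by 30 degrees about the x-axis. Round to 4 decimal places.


x' = 20
y' = 4*cos(30) - -20*sin(30) = 13.4641
z' = 4*sin(30) + -20*cos(30) = -15.3205

(20, 13.4641, -15.3205)


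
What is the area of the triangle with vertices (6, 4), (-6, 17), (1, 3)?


Area = |x1(y2-y3) + x2(y3-y1) + x3(y1-y2)| / 2
= |6*(17-3) + -6*(3-4) + 1*(4-17)| / 2
= 38.5

38.5


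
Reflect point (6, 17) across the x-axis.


Reflection across x-axis: (x, y) -> (x, -y)
(6, 17) -> (6, -17)

(6, -17)


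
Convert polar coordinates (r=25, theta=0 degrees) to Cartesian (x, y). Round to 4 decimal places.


x = 25 * cos(0) = 25
y = 25 * sin(0) = 0

(25, 0)


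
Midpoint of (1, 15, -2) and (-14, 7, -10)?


Midpoint = ((1+-14)/2, (15+7)/2, (-2+-10)/2) = (-6.5, 11, -6)

(-6.5, 11, -6)


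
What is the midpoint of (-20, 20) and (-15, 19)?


Midpoint = ((-20+-15)/2, (20+19)/2) = (-17.5, 19.5)

(-17.5, 19.5)


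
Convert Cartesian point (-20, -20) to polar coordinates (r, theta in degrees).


r = sqrt((-20)^2 + (-20)^2) = 28.2843
theta = atan2(-20, -20) = 225 degrees

r = 28.2843, theta = 225 degrees


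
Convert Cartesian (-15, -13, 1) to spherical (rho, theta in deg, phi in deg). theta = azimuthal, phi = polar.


rho = sqrt((-15)^2 + (-13)^2 + 1^2) = 19.8746
theta = atan2(-13, -15) = 220.9144 deg
phi = acos(1/19.8746) = 87.1159 deg

rho = 19.8746, theta = 220.9144 deg, phi = 87.1159 deg


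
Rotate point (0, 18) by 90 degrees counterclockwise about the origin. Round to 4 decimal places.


x' = 0*cos(90) - 18*sin(90) = -18
y' = 0*sin(90) + 18*cos(90) = 0

(-18, 0)


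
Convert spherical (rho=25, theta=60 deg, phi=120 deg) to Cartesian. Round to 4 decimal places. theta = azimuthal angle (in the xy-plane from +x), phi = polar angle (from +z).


x = 25 * sin(120) * cos(60) = 10.8253
y = 25 * sin(120) * sin(60) = 18.75
z = 25 * cos(120) = -12.5

(10.8253, 18.75, -12.5)


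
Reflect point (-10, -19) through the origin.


Reflection through origin: (x, y) -> (-x, -y)
(-10, -19) -> (10, 19)

(10, 19)


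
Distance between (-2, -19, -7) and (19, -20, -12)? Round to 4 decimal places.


d = sqrt((19--2)^2 + (-20--19)^2 + (-12--7)^2) = 21.6102

21.6102


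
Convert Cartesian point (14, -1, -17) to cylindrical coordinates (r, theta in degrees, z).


r = sqrt(14^2 + (-1)^2) = 14.0357
theta = atan2(-1, 14) = 355.9144 deg
z = -17

r = 14.0357, theta = 355.9144 deg, z = -17


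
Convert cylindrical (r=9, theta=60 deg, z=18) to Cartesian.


x = 9 * cos(60) = 4.5
y = 9 * sin(60) = 7.7942
z = 18

(4.5, 7.7942, 18)


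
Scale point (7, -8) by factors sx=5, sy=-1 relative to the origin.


Scaling: (x*sx, y*sy) = (7*5, -8*-1) = (35, 8)

(35, 8)


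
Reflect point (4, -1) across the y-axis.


Reflection across y-axis: (x, y) -> (-x, y)
(4, -1) -> (-4, -1)

(-4, -1)


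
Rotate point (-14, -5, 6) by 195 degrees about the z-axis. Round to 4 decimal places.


x' = -14*cos(195) - -5*sin(195) = 12.2289
y' = -14*sin(195) + -5*cos(195) = 8.4531
z' = 6

(12.2289, 8.4531, 6)


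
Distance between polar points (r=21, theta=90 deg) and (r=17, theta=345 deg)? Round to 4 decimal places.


d = sqrt(r1^2 + r2^2 - 2*r1*r2*cos(t2-t1))
d = sqrt(21^2 + 17^2 - 2*21*17*cos(345-90)) = 30.2456

30.2456


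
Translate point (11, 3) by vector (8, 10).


Translation: (x+dx, y+dy) = (11+8, 3+10) = (19, 13)

(19, 13)
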